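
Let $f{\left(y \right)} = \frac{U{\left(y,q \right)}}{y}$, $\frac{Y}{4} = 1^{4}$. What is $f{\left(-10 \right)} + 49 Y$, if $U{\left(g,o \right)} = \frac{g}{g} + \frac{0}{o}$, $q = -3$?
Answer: $\frac{1959}{10} \approx 195.9$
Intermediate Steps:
$U{\left(g,o \right)} = 1$ ($U{\left(g,o \right)} = 1 + 0 = 1$)
$Y = 4$ ($Y = 4 \cdot 1^{4} = 4 \cdot 1 = 4$)
$f{\left(y \right)} = \frac{1}{y}$ ($f{\left(y \right)} = 1 \frac{1}{y} = \frac{1}{y}$)
$f{\left(-10 \right)} + 49 Y = \frac{1}{-10} + 49 \cdot 4 = - \frac{1}{10} + 196 = \frac{1959}{10}$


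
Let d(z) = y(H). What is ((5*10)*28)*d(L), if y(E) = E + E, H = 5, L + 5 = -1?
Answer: 14000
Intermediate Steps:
L = -6 (L = -5 - 1 = -6)
y(E) = 2*E
d(z) = 10 (d(z) = 2*5 = 10)
((5*10)*28)*d(L) = ((5*10)*28)*10 = (50*28)*10 = 1400*10 = 14000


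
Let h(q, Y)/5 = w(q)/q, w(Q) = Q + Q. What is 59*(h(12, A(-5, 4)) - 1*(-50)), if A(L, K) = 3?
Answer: 3540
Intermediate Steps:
w(Q) = 2*Q
h(q, Y) = 10 (h(q, Y) = 5*((2*q)/q) = 5*2 = 10)
59*(h(12, A(-5, 4)) - 1*(-50)) = 59*(10 - 1*(-50)) = 59*(10 + 50) = 59*60 = 3540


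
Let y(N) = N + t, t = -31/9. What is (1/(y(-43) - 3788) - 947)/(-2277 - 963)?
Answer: 32680979/111812400 ≈ 0.29228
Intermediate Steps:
t = -31/9 (t = -31*⅑ = -31/9 ≈ -3.4444)
y(N) = -31/9 + N (y(N) = N - 31/9 = -31/9 + N)
(1/(y(-43) - 3788) - 947)/(-2277 - 963) = (1/((-31/9 - 43) - 3788) - 947)/(-2277 - 963) = (1/(-418/9 - 3788) - 947)/(-3240) = (1/(-34510/9) - 947)*(-1/3240) = (-9/34510 - 947)*(-1/3240) = -32680979/34510*(-1/3240) = 32680979/111812400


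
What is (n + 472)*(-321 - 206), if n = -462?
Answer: -5270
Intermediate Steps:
(n + 472)*(-321 - 206) = (-462 + 472)*(-321 - 206) = 10*(-527) = -5270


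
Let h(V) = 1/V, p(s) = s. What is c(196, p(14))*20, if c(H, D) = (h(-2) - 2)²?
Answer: 125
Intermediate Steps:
h(V) = 1/V
c(H, D) = 25/4 (c(H, D) = (1/(-2) - 2)² = (-½ - 2)² = (-5/2)² = 25/4)
c(196, p(14))*20 = (25/4)*20 = 125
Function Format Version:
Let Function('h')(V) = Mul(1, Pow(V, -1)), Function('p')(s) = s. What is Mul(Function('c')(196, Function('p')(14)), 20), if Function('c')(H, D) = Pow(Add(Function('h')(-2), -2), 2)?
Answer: 125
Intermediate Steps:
Function('h')(V) = Pow(V, -1)
Function('c')(H, D) = Rational(25, 4) (Function('c')(H, D) = Pow(Add(Pow(-2, -1), -2), 2) = Pow(Add(Rational(-1, 2), -2), 2) = Pow(Rational(-5, 2), 2) = Rational(25, 4))
Mul(Function('c')(196, Function('p')(14)), 20) = Mul(Rational(25, 4), 20) = 125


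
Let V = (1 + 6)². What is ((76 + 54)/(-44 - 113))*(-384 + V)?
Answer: 43550/157 ≈ 277.39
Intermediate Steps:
V = 49 (V = 7² = 49)
((76 + 54)/(-44 - 113))*(-384 + V) = ((76 + 54)/(-44 - 113))*(-384 + 49) = (130/(-157))*(-335) = (130*(-1/157))*(-335) = -130/157*(-335) = 43550/157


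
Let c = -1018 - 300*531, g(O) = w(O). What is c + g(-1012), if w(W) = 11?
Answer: -160307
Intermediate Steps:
g(O) = 11
c = -160318 (c = -1018 - 159300 = -160318)
c + g(-1012) = -160318 + 11 = -160307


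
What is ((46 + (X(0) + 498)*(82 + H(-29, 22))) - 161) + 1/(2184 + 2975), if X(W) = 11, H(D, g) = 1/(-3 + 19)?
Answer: 3438354859/82544 ≈ 41655.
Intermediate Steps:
H(D, g) = 1/16
((46 + (X(0) + 498)*(82 + H(-29, 22))) - 161) + 1/(2184 + 2975) = ((46 + (11 + 498)*(82 + 1/16)) - 161) + 1/(2184 + 2975) = ((46 + 509*(1313/16)) - 161) + 1/5159 = ((46 + 668317/16) - 161) + 1/5159 = (669053/16 - 161) + 1/5159 = 666477/16 + 1/5159 = 3438354859/82544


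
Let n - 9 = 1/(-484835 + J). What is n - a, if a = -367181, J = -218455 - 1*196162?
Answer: 330269779879/899452 ≈ 3.6719e+5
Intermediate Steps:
J = -414617 (J = -218455 - 196162 = -414617)
n = 8095067/899452 (n = 9 + 1/(-484835 - 414617) = 9 + 1/(-899452) = 9 - 1/899452 = 8095067/899452 ≈ 9.0000)
n - a = 8095067/899452 - 1*(-367181) = 8095067/899452 + 367181 = 330269779879/899452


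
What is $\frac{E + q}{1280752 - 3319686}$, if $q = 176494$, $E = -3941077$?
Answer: $\frac{3764583}{2038934} \approx 1.8463$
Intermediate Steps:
$\frac{E + q}{1280752 - 3319686} = \frac{-3941077 + 176494}{1280752 - 3319686} = - \frac{3764583}{-2038934} = \left(-3764583\right) \left(- \frac{1}{2038934}\right) = \frac{3764583}{2038934}$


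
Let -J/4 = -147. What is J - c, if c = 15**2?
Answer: 363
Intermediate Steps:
c = 225
J = 588 (J = -4*(-147) = 588)
J - c = 588 - 1*225 = 588 - 225 = 363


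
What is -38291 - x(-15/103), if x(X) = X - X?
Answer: -38291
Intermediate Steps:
x(X) = 0
-38291 - x(-15/103) = -38291 - 1*0 = -38291 + 0 = -38291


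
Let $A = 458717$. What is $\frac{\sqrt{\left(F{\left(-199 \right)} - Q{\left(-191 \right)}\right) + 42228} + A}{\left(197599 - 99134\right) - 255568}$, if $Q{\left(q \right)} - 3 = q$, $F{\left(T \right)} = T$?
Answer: $- \frac{458717}{157103} - \frac{\sqrt{42217}}{157103} \approx -2.9212$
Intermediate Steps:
$Q{\left(q \right)} = 3 + q$
$\frac{\sqrt{\left(F{\left(-199 \right)} - Q{\left(-191 \right)}\right) + 42228} + A}{\left(197599 - 99134\right) - 255568} = \frac{\sqrt{\left(-199 - \left(3 - 191\right)\right) + 42228} + 458717}{\left(197599 - 99134\right) - 255568} = \frac{\sqrt{\left(-199 - -188\right) + 42228} + 458717}{\left(197599 - 99134\right) - 255568} = \frac{\sqrt{\left(-199 + 188\right) + 42228} + 458717}{98465 - 255568} = \frac{\sqrt{-11 + 42228} + 458717}{-157103} = \left(\sqrt{42217} + 458717\right) \left(- \frac{1}{157103}\right) = \left(458717 + \sqrt{42217}\right) \left(- \frac{1}{157103}\right) = - \frac{458717}{157103} - \frac{\sqrt{42217}}{157103}$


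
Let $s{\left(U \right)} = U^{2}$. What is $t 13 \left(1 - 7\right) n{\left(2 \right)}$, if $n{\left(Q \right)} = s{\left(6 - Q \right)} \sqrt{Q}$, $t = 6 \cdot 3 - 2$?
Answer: $- 19968 \sqrt{2} \approx -28239.0$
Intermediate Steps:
$t = 16$ ($t = 18 - 2 = 16$)
$n{\left(Q \right)} = \sqrt{Q} \left(6 - Q\right)^{2}$ ($n{\left(Q \right)} = \left(6 - Q\right)^{2} \sqrt{Q} = \sqrt{Q} \left(6 - Q\right)^{2}$)
$t 13 \left(1 - 7\right) n{\left(2 \right)} = 16 \cdot 13 \left(1 - 7\right) \sqrt{2} \left(-6 + 2\right)^{2} = 208 \left(1 - 7\right) \sqrt{2} \left(-4\right)^{2} = 208 \left(-6\right) \sqrt{2} \cdot 16 = - 1248 \cdot 16 \sqrt{2} = - 19968 \sqrt{2}$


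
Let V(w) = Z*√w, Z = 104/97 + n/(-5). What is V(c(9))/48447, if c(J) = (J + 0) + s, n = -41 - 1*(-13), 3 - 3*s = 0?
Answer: 3236*√10/23496795 ≈ 0.00043551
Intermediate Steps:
s = 1 (s = 1 - ⅓*0 = 1 + 0 = 1)
n = -28 (n = -41 + 13 = -28)
Z = 3236/485 (Z = 104/97 - 28/(-5) = 104*(1/97) - 28*(-⅕) = 104/97 + 28/5 = 3236/485 ≈ 6.6722)
c(J) = 1 + J (c(J) = (J + 0) + 1 = J + 1 = 1 + J)
V(w) = 3236*√w/485
V(c(9))/48447 = (3236*√(1 + 9)/485)/48447 = (3236*√10/485)*(1/48447) = 3236*√10/23496795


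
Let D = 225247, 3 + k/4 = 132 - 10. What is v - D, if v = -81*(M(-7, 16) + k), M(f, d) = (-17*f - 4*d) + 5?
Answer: -268663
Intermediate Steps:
M(f, d) = 5 - 17*f - 4*d
k = 476 (k = -12 + 4*(132 - 10) = -12 + 4*122 = -12 + 488 = 476)
v = -43416 (v = -81*((5 - 17*(-7) - 4*16) + 476) = -81*((5 + 119 - 64) + 476) = -81*(60 + 476) = -81*536 = -43416)
v - D = -43416 - 1*225247 = -43416 - 225247 = -268663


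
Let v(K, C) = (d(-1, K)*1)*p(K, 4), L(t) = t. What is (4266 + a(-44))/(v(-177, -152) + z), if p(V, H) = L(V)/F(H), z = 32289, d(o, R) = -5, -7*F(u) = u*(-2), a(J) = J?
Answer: 33776/264507 ≈ 0.12769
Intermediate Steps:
F(u) = 2*u/7 (F(u) = -u*(-2)/7 = -(-2)*u/7 = 2*u/7)
p(V, H) = 7*V/(2*H) (p(V, H) = V/((2*H/7)) = V*(7/(2*H)) = 7*V/(2*H))
v(K, C) = -35*K/8 (v(K, C) = (-5*1)*((7/2)*K/4) = -35*K/(2*4) = -35*K/8)
(4266 + a(-44))/(v(-177, -152) + z) = (4266 - 44)/(-35/8*(-177) + 32289) = 4222/(6195/8 + 32289) = 4222/(264507/8) = 4222*(8/264507) = 33776/264507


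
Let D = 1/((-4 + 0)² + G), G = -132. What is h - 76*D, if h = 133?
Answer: 3876/29 ≈ 133.66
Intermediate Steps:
D = -1/116 (D = 1/((-4 + 0)² - 132) = 1/((-4)² - 132) = 1/(16 - 132) = 1/(-116) = -1/116 ≈ -0.0086207)
h - 76*D = 133 - 76*(-1/116) = 133 + 19/29 = 3876/29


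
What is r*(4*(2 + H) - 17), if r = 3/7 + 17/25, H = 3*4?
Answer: 7566/175 ≈ 43.234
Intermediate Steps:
H = 12
r = 194/175 (r = 3*(⅐) + 17*(1/25) = 3/7 + 17/25 = 194/175 ≈ 1.1086)
r*(4*(2 + H) - 17) = 194*(4*(2 + 12) - 17)/175 = 194*(4*14 - 17)/175 = 194*(56 - 17)/175 = (194/175)*39 = 7566/175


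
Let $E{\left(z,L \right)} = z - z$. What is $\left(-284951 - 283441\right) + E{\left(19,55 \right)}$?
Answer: $-568392$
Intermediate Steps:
$E{\left(z,L \right)} = 0$
$\left(-284951 - 283441\right) + E{\left(19,55 \right)} = \left(-284951 - 283441\right) + 0 = -568392 + 0 = -568392$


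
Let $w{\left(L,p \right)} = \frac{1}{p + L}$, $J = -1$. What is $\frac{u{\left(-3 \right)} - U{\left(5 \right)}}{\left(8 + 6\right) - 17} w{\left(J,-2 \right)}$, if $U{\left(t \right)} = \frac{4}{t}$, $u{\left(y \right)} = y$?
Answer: $- \frac{19}{45} \approx -0.42222$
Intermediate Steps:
$w{\left(L,p \right)} = \frac{1}{L + p}$
$\frac{u{\left(-3 \right)} - U{\left(5 \right)}}{\left(8 + 6\right) - 17} w{\left(J,-2 \right)} = \frac{\frac{1}{\left(8 + 6\right) - 17} \left(-3 - \frac{4}{5}\right)}{-1 - 2} = \frac{\frac{1}{14 - 17} \left(-3 - 4 \cdot \frac{1}{5}\right)}{-3} = \frac{-3 - \frac{4}{5}}{-3} \left(- \frac{1}{3}\right) = - \frac{-3 - \frac{4}{5}}{3} \left(- \frac{1}{3}\right) = \left(- \frac{1}{3}\right) \left(- \frac{19}{5}\right) \left(- \frac{1}{3}\right) = \frac{19}{15} \left(- \frac{1}{3}\right) = - \frac{19}{45}$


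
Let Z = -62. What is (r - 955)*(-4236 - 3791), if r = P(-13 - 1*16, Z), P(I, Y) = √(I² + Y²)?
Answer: 7665785 - 8027*√4685 ≈ 7.1164e+6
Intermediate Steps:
r = √4685 (r = √((-13 - 1*16)² + (-62)²) = √((-13 - 16)² + 3844) = √((-29)² + 3844) = √(841 + 3844) = √4685 ≈ 68.447)
(r - 955)*(-4236 - 3791) = (√4685 - 955)*(-4236 - 3791) = (-955 + √4685)*(-8027) = 7665785 - 8027*√4685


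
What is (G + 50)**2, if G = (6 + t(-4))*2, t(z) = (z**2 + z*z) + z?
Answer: 13924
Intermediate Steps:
t(z) = z + 2*z**2 (t(z) = (z**2 + z**2) + z = 2*z**2 + z = z + 2*z**2)
G = 68 (G = (6 - 4*(1 + 2*(-4)))*2 = (6 - 4*(1 - 8))*2 = (6 - 4*(-7))*2 = (6 + 28)*2 = 34*2 = 68)
(G + 50)**2 = (68 + 50)**2 = 118**2 = 13924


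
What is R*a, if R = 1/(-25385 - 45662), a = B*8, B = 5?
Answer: -40/71047 ≈ -0.00056301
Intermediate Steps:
a = 40 (a = 5*8 = 40)
R = -1/71047 (R = 1/(-71047) = -1/71047 ≈ -1.4075e-5)
R*a = -1/71047*40 = -40/71047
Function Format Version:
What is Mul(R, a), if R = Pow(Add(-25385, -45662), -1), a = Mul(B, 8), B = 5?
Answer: Rational(-40, 71047) ≈ -0.00056301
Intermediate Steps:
a = 40 (a = Mul(5, 8) = 40)
R = Rational(-1, 71047) (R = Pow(-71047, -1) = Rational(-1, 71047) ≈ -1.4075e-5)
Mul(R, a) = Mul(Rational(-1, 71047), 40) = Rational(-40, 71047)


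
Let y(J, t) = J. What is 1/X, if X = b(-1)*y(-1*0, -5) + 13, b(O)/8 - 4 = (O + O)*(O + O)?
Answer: 1/13 ≈ 0.076923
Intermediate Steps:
b(O) = 32 + 32*O² (b(O) = 32 + 8*((O + O)*(O + O)) = 32 + 8*((2*O)*(2*O)) = 32 + 8*(4*O²) = 32 + 32*O²)
X = 13 (X = (32 + 32*(-1)²)*(-1*0) + 13 = (32 + 32*1)*0 + 13 = (32 + 32)*0 + 13 = 64*0 + 13 = 0 + 13 = 13)
1/X = 1/13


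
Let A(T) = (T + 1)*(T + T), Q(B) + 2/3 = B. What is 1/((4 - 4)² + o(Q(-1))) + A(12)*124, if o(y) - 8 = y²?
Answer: 3752745/97 ≈ 38688.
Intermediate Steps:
Q(B) = -⅔ + B
o(y) = 8 + y²
A(T) = 2*T*(1 + T) (A(T) = (1 + T)*(2*T) = 2*T*(1 + T))
1/((4 - 4)² + o(Q(-1))) + A(12)*124 = 1/((4 - 4)² + (8 + (-⅔ - 1)²)) + (2*12*(1 + 12))*124 = 1/(0² + (8 + (-5/3)²)) + (2*12*13)*124 = 1/(0 + (8 + 25/9)) + 312*124 = 1/(0 + 97/9) + 38688 = 1/(97/9) + 38688 = 9/97 + 38688 = 3752745/97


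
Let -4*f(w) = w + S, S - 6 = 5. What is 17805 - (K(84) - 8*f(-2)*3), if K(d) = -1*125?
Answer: 17876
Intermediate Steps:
S = 11 (S = 6 + 5 = 11)
f(w) = -11/4 - w/4 (f(w) = -(w + 11)/4 = -(11 + w)/4 = -11/4 - w/4)
K(d) = -125
17805 - (K(84) - 8*f(-2)*3) = 17805 - (-125 - 8*(-11/4 - ¼*(-2))*3) = 17805 - (-125 - 8*(-11/4 + ½)*3) = 17805 - (-125 - 8*(-9/4)*3) = 17805 - (-125 - (-18)*3) = 17805 - (-125 - 1*(-54)) = 17805 - (-125 + 54) = 17805 - 1*(-71) = 17805 + 71 = 17876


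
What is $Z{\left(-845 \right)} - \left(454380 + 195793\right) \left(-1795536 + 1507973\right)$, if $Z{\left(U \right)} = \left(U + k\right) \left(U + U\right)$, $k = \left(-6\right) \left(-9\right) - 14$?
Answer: $186967058849$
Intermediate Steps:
$k = 40$ ($k = 54 - 14 = 40$)
$Z{\left(U \right)} = 2 U \left(40 + U\right)$ ($Z{\left(U \right)} = \left(U + 40\right) \left(U + U\right) = \left(40 + U\right) 2 U = 2 U \left(40 + U\right)$)
$Z{\left(-845 \right)} - \left(454380 + 195793\right) \left(-1795536 + 1507973\right) = 2 \left(-845\right) \left(40 - 845\right) - \left(454380 + 195793\right) \left(-1795536 + 1507973\right) = 2 \left(-845\right) \left(-805\right) - 650173 \left(-287563\right) = 1360450 - -186965698399 = 1360450 + 186965698399 = 186967058849$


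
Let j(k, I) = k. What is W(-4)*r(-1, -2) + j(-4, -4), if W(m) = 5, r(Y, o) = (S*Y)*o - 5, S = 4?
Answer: 11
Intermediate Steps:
r(Y, o) = -5 + 4*Y*o (r(Y, o) = (4*Y)*o - 5 = 4*Y*o - 5 = -5 + 4*Y*o)
W(-4)*r(-1, -2) + j(-4, -4) = 5*(-5 + 4*(-1)*(-2)) - 4 = 5*(-5 + 8) - 4 = 5*3 - 4 = 15 - 4 = 11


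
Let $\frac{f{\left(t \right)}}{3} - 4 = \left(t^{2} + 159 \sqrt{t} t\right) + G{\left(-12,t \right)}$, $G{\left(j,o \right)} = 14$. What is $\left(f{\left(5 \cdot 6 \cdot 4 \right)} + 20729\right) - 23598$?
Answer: $40385 + 114480 \sqrt{30} \approx 6.6742 \cdot 10^{5}$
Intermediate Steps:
$f{\left(t \right)} = 54 + 3 t^{2} + 477 t^{\frac{3}{2}}$ ($f{\left(t \right)} = 12 + 3 \left(\left(t^{2} + 159 \sqrt{t} t\right) + 14\right) = 12 + 3 \left(\left(t^{2} + 159 t^{\frac{3}{2}}\right) + 14\right) = 12 + 3 \left(14 + t^{2} + 159 t^{\frac{3}{2}}\right) = 12 + \left(42 + 3 t^{2} + 477 t^{\frac{3}{2}}\right) = 54 + 3 t^{2} + 477 t^{\frac{3}{2}}$)
$\left(f{\left(5 \cdot 6 \cdot 4 \right)} + 20729\right) - 23598 = \left(\left(54 + 3 \left(5 \cdot 6 \cdot 4\right)^{2} + 477 \left(5 \cdot 6 \cdot 4\right)^{\frac{3}{2}}\right) + 20729\right) - 23598 = \left(\left(54 + 3 \left(30 \cdot 4\right)^{2} + 477 \left(30 \cdot 4\right)^{\frac{3}{2}}\right) + 20729\right) - 23598 = \left(\left(54 + 3 \cdot 120^{2} + 477 \cdot 120^{\frac{3}{2}}\right) + 20729\right) - 23598 = \left(\left(54 + 3 \cdot 14400 + 477 \cdot 240 \sqrt{30}\right) + 20729\right) - 23598 = \left(\left(54 + 43200 + 114480 \sqrt{30}\right) + 20729\right) - 23598 = \left(\left(43254 + 114480 \sqrt{30}\right) + 20729\right) - 23598 = \left(63983 + 114480 \sqrt{30}\right) - 23598 = 40385 + 114480 \sqrt{30}$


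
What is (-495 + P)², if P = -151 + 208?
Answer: 191844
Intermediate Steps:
P = 57
(-495 + P)² = (-495 + 57)² = (-438)² = 191844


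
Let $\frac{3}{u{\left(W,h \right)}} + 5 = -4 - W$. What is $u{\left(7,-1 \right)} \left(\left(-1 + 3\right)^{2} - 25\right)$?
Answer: $\frac{63}{16} \approx 3.9375$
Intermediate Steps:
$u{\left(W,h \right)} = \frac{3}{-9 - W}$ ($u{\left(W,h \right)} = \frac{3}{-5 - \left(4 + W\right)} = \frac{3}{-9 - W}$)
$u{\left(7,-1 \right)} \left(\left(-1 + 3\right)^{2} - 25\right) = - \frac{3}{9 + 7} \left(\left(-1 + 3\right)^{2} - 25\right) = - \frac{3}{16} \left(2^{2} - 25\right) = \left(-3\right) \frac{1}{16} \left(4 - 25\right) = \left(- \frac{3}{16}\right) \left(-21\right) = \frac{63}{16}$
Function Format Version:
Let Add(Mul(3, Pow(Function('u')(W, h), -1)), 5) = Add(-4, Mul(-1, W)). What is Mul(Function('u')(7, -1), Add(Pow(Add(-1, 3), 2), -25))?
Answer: Rational(63, 16) ≈ 3.9375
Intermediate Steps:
Function('u')(W, h) = Mul(3, Pow(Add(-9, Mul(-1, W)), -1)) (Function('u')(W, h) = Mul(3, Pow(Add(-5, Add(-4, Mul(-1, W))), -1)) = Mul(3, Pow(Add(-9, Mul(-1, W)), -1)))
Mul(Function('u')(7, -1), Add(Pow(Add(-1, 3), 2), -25)) = Mul(Mul(-3, Pow(Add(9, 7), -1)), Add(Pow(Add(-1, 3), 2), -25)) = Mul(Mul(-3, Pow(16, -1)), Add(Pow(2, 2), -25)) = Mul(Mul(-3, Rational(1, 16)), Add(4, -25)) = Mul(Rational(-3, 16), -21) = Rational(63, 16)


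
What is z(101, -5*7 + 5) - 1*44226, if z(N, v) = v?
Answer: -44256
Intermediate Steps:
z(101, -5*7 + 5) - 1*44226 = (-5*7 + 5) - 1*44226 = (-35 + 5) - 44226 = -30 - 44226 = -44256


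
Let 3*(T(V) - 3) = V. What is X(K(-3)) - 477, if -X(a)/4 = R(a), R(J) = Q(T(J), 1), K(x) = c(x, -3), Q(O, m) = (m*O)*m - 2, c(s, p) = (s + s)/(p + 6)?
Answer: -1435/3 ≈ -478.33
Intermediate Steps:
T(V) = 3 + V/3
c(s, p) = 2*s/(6 + p) (c(s, p) = (2*s)/(6 + p) = 2*s/(6 + p))
Q(O, m) = -2 + O*m² (Q(O, m) = (O*m)*m - 2 = O*m² - 2 = -2 + O*m²)
K(x) = 2*x/3 (K(x) = 2*x/(6 - 3) = 2*x/3)
R(J) = 1 + J/3 (R(J) = -2 + (3 + J/3)*1² = -2 + (3 + J/3)*1 = -2 + (3 + J/3) = 1 + J/3)
X(a) = -4 - 4*a/3 (X(a) = -4*(1 + a/3) = -4 - 4*a/3)
X(K(-3)) - 477 = (-4 - 8*(-3)/9) - 477 = (-4 - 4/3*(-2)) - 477 = (-4 + 8/3) - 477 = -4/3 - 477 = -1435/3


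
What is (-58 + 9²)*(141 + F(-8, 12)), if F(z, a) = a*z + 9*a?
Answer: 3519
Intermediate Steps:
F(z, a) = 9*a + a*z
(-58 + 9²)*(141 + F(-8, 12)) = (-58 + 9²)*(141 + 12*(9 - 8)) = (-58 + 81)*(141 + 12*1) = 23*(141 + 12) = 23*153 = 3519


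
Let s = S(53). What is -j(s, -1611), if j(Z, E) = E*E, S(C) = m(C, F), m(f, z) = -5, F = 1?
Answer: -2595321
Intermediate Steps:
S(C) = -5
s = -5
j(Z, E) = E²
-j(s, -1611) = -1*(-1611)² = -1*2595321 = -2595321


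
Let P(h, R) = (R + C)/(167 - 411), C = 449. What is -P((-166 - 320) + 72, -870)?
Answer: -421/244 ≈ -1.7254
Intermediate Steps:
P(h, R) = -449/244 - R/244 (P(h, R) = (R + 449)/(167 - 411) = (449 + R)/(-244) = (449 + R)*(-1/244) = -449/244 - R/244)
-P((-166 - 320) + 72, -870) = -(-449/244 - 1/244*(-870)) = -(-449/244 + 435/122) = -1*421/244 = -421/244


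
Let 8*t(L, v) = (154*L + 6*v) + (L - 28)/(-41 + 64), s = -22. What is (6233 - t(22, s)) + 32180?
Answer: 3496555/92 ≈ 38006.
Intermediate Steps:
t(L, v) = -7/46 + 3*v/4 + 3543*L/184 (t(L, v) = ((154*L + 6*v) + (L - 28)/(-41 + 64))/8 = ((6*v + 154*L) + (-28 + L)/23)/8 = ((6*v + 154*L) + (-28 + L)*(1/23))/8 = ((6*v + 154*L) + (-28/23 + L/23))/8 = (-28/23 + 6*v + 3543*L/23)/8 = -7/46 + 3*v/4 + 3543*L/184)
(6233 - t(22, s)) + 32180 = (6233 - (-7/46 + (¾)*(-22) + (3543/184)*22)) + 32180 = (6233 - (-7/46 - 33/2 + 38973/92)) + 32180 = (6233 - 1*37441/92) + 32180 = (6233 - 37441/92) + 32180 = 535995/92 + 32180 = 3496555/92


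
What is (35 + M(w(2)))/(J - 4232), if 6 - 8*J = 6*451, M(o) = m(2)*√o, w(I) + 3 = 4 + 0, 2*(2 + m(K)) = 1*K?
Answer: -68/9139 ≈ -0.0074406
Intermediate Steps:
m(K) = -2 + K/2 (m(K) = -2 + (1*K)/2 = -2 + K/2)
w(I) = 1 (w(I) = -3 + (4 + 0) = -3 + 4 = 1)
M(o) = -√o (M(o) = (-2 + (½)*2)*√o = (-2 + 1)*√o = -√o)
J = -675/2 (J = ¾ - 3*451/4 = ¾ - ⅛*2706 = ¾ - 1353/4 = -675/2 ≈ -337.50)
(35 + M(w(2)))/(J - 4232) = (35 - √1)/(-675/2 - 4232) = (35 - 1*1)/(-9139/2) = (35 - 1)*(-2/9139) = 34*(-2/9139) = -68/9139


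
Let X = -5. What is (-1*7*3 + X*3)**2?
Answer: 1296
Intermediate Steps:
(-1*7*3 + X*3)**2 = (-1*7*3 - 5*3)**2 = (-7*3 - 15)**2 = (-21 - 15)**2 = (-36)**2 = 1296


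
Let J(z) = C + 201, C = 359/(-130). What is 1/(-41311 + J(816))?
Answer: -130/5344659 ≈ -2.4323e-5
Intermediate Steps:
C = -359/130 (C = 359*(-1/130) = -359/130 ≈ -2.7615)
J(z) = 25771/130 (J(z) = -359/130 + 201 = 25771/130)
1/(-41311 + J(816)) = 1/(-41311 + 25771/130) = 1/(-5344659/130) = -130/5344659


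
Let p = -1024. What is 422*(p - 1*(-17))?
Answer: -424954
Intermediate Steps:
422*(p - 1*(-17)) = 422*(-1024 - 1*(-17)) = 422*(-1024 + 17) = 422*(-1007) = -424954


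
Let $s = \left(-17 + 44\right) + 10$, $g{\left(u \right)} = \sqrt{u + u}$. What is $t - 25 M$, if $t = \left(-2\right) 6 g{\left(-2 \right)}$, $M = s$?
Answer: $-925 - 24 i \approx -925.0 - 24.0 i$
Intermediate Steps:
$g{\left(u \right)} = \sqrt{2} \sqrt{u}$ ($g{\left(u \right)} = \sqrt{2 u} = \sqrt{2} \sqrt{u}$)
$s = 37$ ($s = 27 + 10 = 37$)
$M = 37$
$t = - 24 i$ ($t = \left(-2\right) 6 \sqrt{2} \sqrt{-2} = - 12 \sqrt{2} i \sqrt{2} = - 12 \cdot 2 i = - 24 i \approx - 24.0 i$)
$t - 25 M = - 24 i - 925 = -925 - 24 i$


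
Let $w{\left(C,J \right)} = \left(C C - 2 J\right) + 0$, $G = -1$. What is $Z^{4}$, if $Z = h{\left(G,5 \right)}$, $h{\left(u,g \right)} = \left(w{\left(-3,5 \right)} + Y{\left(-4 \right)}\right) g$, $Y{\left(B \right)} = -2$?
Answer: $50625$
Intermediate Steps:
$w{\left(C,J \right)} = C^{2} - 2 J$ ($w{\left(C,J \right)} = \left(C^{2} - 2 J\right) + 0 = C^{2} - 2 J$)
$h{\left(u,g \right)} = - 3 g$ ($h{\left(u,g \right)} = \left(\left(\left(-3\right)^{2} - 10\right) - 2\right) g = \left(\left(9 - 10\right) - 2\right) g = \left(-1 - 2\right) g = - 3 g$)
$Z = -15$ ($Z = \left(-3\right) 5 = -15$)
$Z^{4} = \left(-15\right)^{4} = 50625$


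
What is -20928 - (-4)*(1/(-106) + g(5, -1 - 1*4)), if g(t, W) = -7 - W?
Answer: -1109610/53 ≈ -20936.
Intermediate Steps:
-20928 - (-4)*(1/(-106) + g(5, -1 - 1*4)) = -20928 - (-4)*(1/(-106) + (-7 - (-1 - 1*4))) = -20928 - (-4)*(-1/106 + (-7 - (-1 - 4))) = -20928 - (-4)*(-1/106 + (-7 - 1*(-5))) = -20928 - (-4)*(-1/106 + (-7 + 5)) = -20928 - (-4)*(-1/106 - 2) = -20928 - (-4)*(-213)/106 = -20928 - 1*426/53 = -20928 - 426/53 = -1109610/53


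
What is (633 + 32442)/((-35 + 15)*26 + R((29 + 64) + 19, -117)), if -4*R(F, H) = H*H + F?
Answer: -132300/15881 ≈ -8.3307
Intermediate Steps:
R(F, H) = -F/4 - H²/4 (R(F, H) = -(H*H + F)/4 = -(H² + F)/4 = -(F + H²)/4 = -F/4 - H²/4)
(633 + 32442)/((-35 + 15)*26 + R((29 + 64) + 19, -117)) = (633 + 32442)/((-35 + 15)*26 + (-((29 + 64) + 19)/4 - ¼*(-117)²)) = 33075/(-20*26 + (-(93 + 19)/4 - ¼*13689)) = 33075/(-520 + (-¼*112 - 13689/4)) = 33075/(-520 + (-28 - 13689/4)) = 33075/(-520 - 13801/4) = 33075/(-15881/4) = 33075*(-4/15881) = -132300/15881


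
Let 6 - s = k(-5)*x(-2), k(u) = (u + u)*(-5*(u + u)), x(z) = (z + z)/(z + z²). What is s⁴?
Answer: 976215137296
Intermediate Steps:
x(z) = 2*z/(z + z²) (x(z) = (2*z)/(z + z²) = 2*z/(z + z²))
k(u) = -20*u² (k(u) = (2*u)*(-10*u) = -20*u²)
s = -994 (s = 6 - (-20*(-5)²)*2/(1 - 2) = 6 - (-20*25)*2/(-1) = 6 - (-500)*2*(-1) = 6 - (-500)*(-2) = 6 - 1*1000 = 6 - 1000 = -994)
s⁴ = (-994)⁴ = 976215137296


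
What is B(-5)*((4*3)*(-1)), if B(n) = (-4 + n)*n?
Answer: -540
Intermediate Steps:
B(n) = n*(-4 + n)
B(-5)*((4*3)*(-1)) = (-5*(-4 - 5))*((4*3)*(-1)) = (-5*(-9))*(12*(-1)) = 45*(-12) = -540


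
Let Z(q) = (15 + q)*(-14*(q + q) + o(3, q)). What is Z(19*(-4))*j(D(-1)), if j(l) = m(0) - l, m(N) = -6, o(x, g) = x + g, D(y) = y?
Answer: 626775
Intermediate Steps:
o(x, g) = g + x
j(l) = -6 - l
Z(q) = (3 - 27*q)*(15 + q) (Z(q) = (15 + q)*(-14*(q + q) + (q + 3)) = (15 + q)*(-28*q + (3 + q)) = (15 + q)*(3 - 27*q) = (3 - 27*q)*(15 + q))
Z(19*(-4))*j(D(-1)) = (45 - 7638*(-4) - 27*(19*(-4))²)*(-6 - 1*(-1)) = (45 - 402*(-76) - 27*(-76)²)*(-6 + 1) = (45 + 30552 - 27*5776)*(-5) = (45 + 30552 - 155952)*(-5) = -125355*(-5) = 626775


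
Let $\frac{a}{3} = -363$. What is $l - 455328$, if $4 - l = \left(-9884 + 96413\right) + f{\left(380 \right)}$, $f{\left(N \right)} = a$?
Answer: $-540764$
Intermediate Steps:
$a = -1089$ ($a = 3 \left(-363\right) = -1089$)
$f{\left(N \right)} = -1089$
$l = -85436$ ($l = 4 - \left(\left(-9884 + 96413\right) - 1089\right) = 4 - \left(86529 - 1089\right) = 4 - 85440 = -85436$)
$l - 455328 = -85436 - 455328 = -540764$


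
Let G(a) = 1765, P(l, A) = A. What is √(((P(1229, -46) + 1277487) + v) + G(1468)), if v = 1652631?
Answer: √2931837 ≈ 1712.3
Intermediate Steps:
√(((P(1229, -46) + 1277487) + v) + G(1468)) = √(((-46 + 1277487) + 1652631) + 1765) = √((1277441 + 1652631) + 1765) = √(2930072 + 1765) = √2931837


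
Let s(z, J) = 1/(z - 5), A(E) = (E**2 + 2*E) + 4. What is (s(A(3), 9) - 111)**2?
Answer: 2411809/196 ≈ 12305.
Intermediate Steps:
A(E) = 4 + E**2 + 2*E
s(z, J) = 1/(-5 + z)
(s(A(3), 9) - 111)**2 = (1/(-5 + (4 + 3**2 + 2*3)) - 111)**2 = (1/(-5 + (4 + 9 + 6)) - 111)**2 = (1/(-5 + 19) - 111)**2 = (1/14 - 111)**2 = (-1553/14)**2 = 2411809/196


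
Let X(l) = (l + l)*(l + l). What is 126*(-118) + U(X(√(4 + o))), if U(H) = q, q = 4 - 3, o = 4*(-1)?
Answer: -14867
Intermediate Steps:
o = -4
q = 1
X(l) = 4*l² (X(l) = (2*l)*(2*l) = 4*l²)
U(H) = 1
126*(-118) + U(X(√(4 + o))) = 126*(-118) + 1 = -14868 + 1 = -14867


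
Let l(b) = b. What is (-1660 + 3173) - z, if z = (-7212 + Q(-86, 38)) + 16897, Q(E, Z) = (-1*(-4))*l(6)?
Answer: -8196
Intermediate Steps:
Q(E, Z) = 24 (Q(E, Z) = -1*(-4)*6 = 4*6 = 24)
z = 9709 (z = (-7212 + 24) + 16897 = -7188 + 16897 = 9709)
(-1660 + 3173) - z = (-1660 + 3173) - 1*9709 = 1513 - 9709 = -8196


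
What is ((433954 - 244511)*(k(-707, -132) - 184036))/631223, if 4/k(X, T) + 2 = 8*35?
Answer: -4846141761886/87739997 ≈ -55233.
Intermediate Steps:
k(X, T) = 2/139 (k(X, T) = 4/(-2 + 8*35) = 4/(-2 + 280) = 4/278 = 4*(1/278) = 2/139)
((433954 - 244511)*(k(-707, -132) - 184036))/631223 = ((433954 - 244511)*(2/139 - 184036))/631223 = (189443*(-25581002/139))*(1/631223) = -4846141761886/139*1/631223 = -4846141761886/87739997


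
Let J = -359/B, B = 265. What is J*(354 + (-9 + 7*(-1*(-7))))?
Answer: -141446/265 ≈ -533.76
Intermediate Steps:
J = -359/265 ≈ -1.3547
J*(354 + (-9 + 7*(-1*(-7)))) = -359*(354 + (-9 + 7*(-1*(-7))))/265 = -359*(354 + (-9 + 7*7))/265 = -359*(354 + (-9 + 49))/265 = -359*(354 + 40)/265 = -359/265*394 = -141446/265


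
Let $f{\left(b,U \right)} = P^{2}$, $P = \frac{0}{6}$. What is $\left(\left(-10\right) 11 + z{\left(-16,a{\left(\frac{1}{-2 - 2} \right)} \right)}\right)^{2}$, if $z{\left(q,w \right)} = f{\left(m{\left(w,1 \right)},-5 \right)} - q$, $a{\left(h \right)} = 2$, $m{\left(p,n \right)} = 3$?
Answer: $8836$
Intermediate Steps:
$P = 0$ ($P = 0 \cdot \frac{1}{6} = 0$)
$f{\left(b,U \right)} = 0$ ($f{\left(b,U \right)} = 0^{2} = 0$)
$z{\left(q,w \right)} = - q$ ($z{\left(q,w \right)} = 0 - q = - q$)
$\left(\left(-10\right) 11 + z{\left(-16,a{\left(\frac{1}{-2 - 2} \right)} \right)}\right)^{2} = \left(\left(-10\right) 11 - -16\right)^{2} = \left(-110 + 16\right)^{2} = \left(-94\right)^{2} = 8836$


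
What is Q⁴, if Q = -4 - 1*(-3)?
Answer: 1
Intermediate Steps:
Q = -1 (Q = -4 + 3 = -1)
Q⁴ = (-1)⁴ = 1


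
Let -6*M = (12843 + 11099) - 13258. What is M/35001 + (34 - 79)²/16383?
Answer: 41704363/573421383 ≈ 0.072729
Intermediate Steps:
M = -5342/3 (M = -((12843 + 11099) - 13258)/6 = -(23942 - 13258)/6 = -⅙*10684 = -5342/3 ≈ -1780.7)
M/35001 + (34 - 79)²/16383 = -5342/3/35001 + (34 - 79)²/16383 = -5342/3*1/35001 + (-45)²*(1/16383) = -5342/105003 + 2025*(1/16383) = -5342/105003 + 675/5461 = 41704363/573421383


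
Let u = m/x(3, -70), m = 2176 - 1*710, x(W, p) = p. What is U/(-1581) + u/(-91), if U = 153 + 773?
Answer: -1790437/5035485 ≈ -0.35556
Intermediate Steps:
m = 1466 (m = 2176 - 710 = 1466)
U = 926
u = -733/35 (u = 1466/(-70) = 1466*(-1/70) = -733/35 ≈ -20.943)
U/(-1581) + u/(-91) = 926/(-1581) - 733/35/(-91) = 926*(-1/1581) - 733/35*(-1/91) = -926/1581 + 733/3185 = -1790437/5035485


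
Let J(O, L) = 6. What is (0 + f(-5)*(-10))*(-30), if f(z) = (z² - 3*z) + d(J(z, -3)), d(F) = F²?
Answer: 22800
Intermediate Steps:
f(z) = 36 + z² - 3*z (f(z) = (z² - 3*z) + 6² = (z² - 3*z) + 36 = 36 + z² - 3*z)
(0 + f(-5)*(-10))*(-30) = (0 + (36 + (-5)² - 3*(-5))*(-10))*(-30) = (0 + (36 + 25 + 15)*(-10))*(-30) = (0 + 76*(-10))*(-30) = (0 - 760)*(-30) = -760*(-30) = 22800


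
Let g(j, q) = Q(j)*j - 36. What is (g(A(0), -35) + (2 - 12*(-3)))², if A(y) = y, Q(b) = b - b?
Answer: 4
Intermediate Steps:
Q(b) = 0
g(j, q) = -36 (g(j, q) = 0*j - 36 = 0 - 36 = -36)
(g(A(0), -35) + (2 - 12*(-3)))² = (-36 + (2 - 12*(-3)))² = (-36 + (2 + 36))² = (-36 + 38)² = 2² = 4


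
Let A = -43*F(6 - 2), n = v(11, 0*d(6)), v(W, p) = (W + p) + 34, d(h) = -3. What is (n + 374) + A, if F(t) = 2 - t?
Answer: 505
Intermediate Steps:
v(W, p) = 34 + W + p
n = 45 (n = 34 + 11 + 0*(-3) = 34 + 11 + 0 = 45)
A = 86 (A = -43*(2 - (6 - 2)) = -43*(2 - 1*4) = -43*(2 - 4) = -43*(-2) = 86)
(n + 374) + A = (45 + 374) + 86 = 419 + 86 = 505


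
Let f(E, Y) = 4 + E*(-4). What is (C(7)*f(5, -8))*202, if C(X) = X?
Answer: -22624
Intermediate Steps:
f(E, Y) = 4 - 4*E
(C(7)*f(5, -8))*202 = (7*(4 - 4*5))*202 = (7*(4 - 20))*202 = (7*(-16))*202 = -112*202 = -22624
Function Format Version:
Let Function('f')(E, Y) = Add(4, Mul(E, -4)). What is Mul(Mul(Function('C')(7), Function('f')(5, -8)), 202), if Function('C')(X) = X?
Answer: -22624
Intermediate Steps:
Function('f')(E, Y) = Add(4, Mul(-4, E))
Mul(Mul(Function('C')(7), Function('f')(5, -8)), 202) = Mul(Mul(7, Add(4, Mul(-4, 5))), 202) = Mul(Mul(7, Add(4, -20)), 202) = Mul(Mul(7, -16), 202) = Mul(-112, 202) = -22624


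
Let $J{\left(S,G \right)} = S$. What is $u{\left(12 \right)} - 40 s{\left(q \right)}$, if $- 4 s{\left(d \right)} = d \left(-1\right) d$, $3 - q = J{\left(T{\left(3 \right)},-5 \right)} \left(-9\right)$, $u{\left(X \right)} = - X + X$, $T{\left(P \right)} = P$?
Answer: $-9000$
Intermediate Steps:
$u{\left(X \right)} = 0$
$q = 30$ ($q = 3 - 3 \left(-9\right) = 3 - -27 = 3 + 27 = 30$)
$s{\left(d \right)} = \frac{d^{2}}{4}$ ($s{\left(d \right)} = - \frac{d \left(-1\right) d}{4} = - \frac{- d d}{4} = - \frac{\left(-1\right) d^{2}}{4} = \frac{d^{2}}{4}$)
$u{\left(12 \right)} - 40 s{\left(q \right)} = 0 - 40 \frac{30^{2}}{4} = 0 - 40 \cdot \frac{1}{4} \cdot 900 = 0 - 9000 = -9000$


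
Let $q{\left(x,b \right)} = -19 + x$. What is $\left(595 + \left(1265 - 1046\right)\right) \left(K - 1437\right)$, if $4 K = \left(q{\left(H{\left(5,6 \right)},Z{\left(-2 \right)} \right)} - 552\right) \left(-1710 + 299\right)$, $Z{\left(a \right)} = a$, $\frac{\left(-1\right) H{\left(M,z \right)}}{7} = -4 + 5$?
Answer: $164796335$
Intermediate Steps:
$H{\left(M,z \right)} = -7$ ($H{\left(M,z \right)} = - 7 \left(-4 + 5\right) = \left(-7\right) 1 = -7$)
$K = \frac{407779}{2}$ ($K = \frac{\left(\left(-19 - 7\right) - 552\right) \left(-1710 + 299\right)}{4} = \frac{\left(-26 - 552\right) \left(-1411\right)}{4} = \frac{\left(-578\right) \left(-1411\right)}{4} = \frac{1}{4} \cdot 815558 = \frac{407779}{2} \approx 2.0389 \cdot 10^{5}$)
$\left(595 + \left(1265 - 1046\right)\right) \left(K - 1437\right) = \left(595 + \left(1265 - 1046\right)\right) \left(\frac{407779}{2} - 1437\right) = \left(595 + \left(1265 - 1046\right)\right) \frac{404905}{2} = \left(595 + 219\right) \frac{404905}{2} = 814 \cdot \frac{404905}{2} = 164796335$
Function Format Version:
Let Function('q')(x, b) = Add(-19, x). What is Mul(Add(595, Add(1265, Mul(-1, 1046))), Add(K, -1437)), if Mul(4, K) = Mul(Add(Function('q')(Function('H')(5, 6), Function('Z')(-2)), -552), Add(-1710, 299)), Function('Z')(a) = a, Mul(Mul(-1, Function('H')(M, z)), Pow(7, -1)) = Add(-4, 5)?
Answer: 164796335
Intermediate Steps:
Function('H')(M, z) = -7 (Function('H')(M, z) = Mul(-7, Add(-4, 5)) = Mul(-7, 1) = -7)
K = Rational(407779, 2) (K = Mul(Rational(1, 4), Mul(Add(Add(-19, -7), -552), Add(-1710, 299))) = Mul(Rational(1, 4), Mul(Add(-26, -552), -1411)) = Mul(Rational(1, 4), Mul(-578, -1411)) = Mul(Rational(1, 4), 815558) = Rational(407779, 2) ≈ 2.0389e+5)
Mul(Add(595, Add(1265, Mul(-1, 1046))), Add(K, -1437)) = Mul(Add(595, Add(1265, Mul(-1, 1046))), Add(Rational(407779, 2), -1437)) = Mul(Add(595, Add(1265, -1046)), Rational(404905, 2)) = Mul(Add(595, 219), Rational(404905, 2)) = Mul(814, Rational(404905, 2)) = 164796335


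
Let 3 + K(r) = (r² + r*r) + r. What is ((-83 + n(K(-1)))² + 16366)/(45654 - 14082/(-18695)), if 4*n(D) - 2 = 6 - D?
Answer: 1708442575/3414062448 ≈ 0.50041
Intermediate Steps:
K(r) = -3 + r + 2*r² (K(r) = -3 + ((r² + r*r) + r) = -3 + ((r² + r²) + r) = -3 + (2*r² + r) = -3 + (r + 2*r²) = -3 + r + 2*r²)
n(D) = 2 - D/4 (n(D) = ½ + (6 - D)/4 = ½ + (3/2 - D/4) = 2 - D/4)
((-83 + n(K(-1)))² + 16366)/(45654 - 14082/(-18695)) = ((-83 + (2 - (-3 - 1 + 2*(-1)²)/4))² + 16366)/(45654 - 14082/(-18695)) = ((-83 + (2 - (-3 - 1 + 2*1)/4))² + 16366)/(45654 - 14082*(-1/18695)) = ((-83 + (2 - (-3 - 1 + 2)/4))² + 16366)/(45654 + 14082/18695) = ((-83 + (2 - ¼*(-2)))² + 16366)/(853515612/18695) = ((-83 + (2 + ½))² + 16366)*(18695/853515612) = ((-83 + 5/2)² + 16366)*(18695/853515612) = ((-161/2)² + 16366)*(18695/853515612) = (25921/4 + 16366)*(18695/853515612) = (91385/4)*(18695/853515612) = 1708442575/3414062448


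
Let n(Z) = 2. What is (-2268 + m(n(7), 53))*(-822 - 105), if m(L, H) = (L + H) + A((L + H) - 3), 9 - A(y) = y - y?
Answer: 2043108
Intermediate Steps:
A(y) = 9 (A(y) = 9 - (y - y) = 9 - 1*0 = 9 + 0 = 9)
m(L, H) = 9 + H + L (m(L, H) = (L + H) + 9 = (H + L) + 9 = 9 + H + L)
(-2268 + m(n(7), 53))*(-822 - 105) = (-2268 + (9 + 53 + 2))*(-822 - 105) = (-2268 + 64)*(-927) = -2204*(-927) = 2043108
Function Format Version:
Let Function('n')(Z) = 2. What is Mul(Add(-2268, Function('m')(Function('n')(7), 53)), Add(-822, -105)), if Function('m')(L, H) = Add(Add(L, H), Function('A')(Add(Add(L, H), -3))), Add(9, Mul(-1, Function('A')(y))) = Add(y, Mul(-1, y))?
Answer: 2043108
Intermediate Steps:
Function('A')(y) = 9 (Function('A')(y) = Add(9, Mul(-1, Add(y, Mul(-1, y)))) = Add(9, Mul(-1, 0)) = Add(9, 0) = 9)
Function('m')(L, H) = Add(9, H, L) (Function('m')(L, H) = Add(Add(L, H), 9) = Add(Add(H, L), 9) = Add(9, H, L))
Mul(Add(-2268, Function('m')(Function('n')(7), 53)), Add(-822, -105)) = Mul(Add(-2268, Add(9, 53, 2)), Add(-822, -105)) = Mul(Add(-2268, 64), -927) = Mul(-2204, -927) = 2043108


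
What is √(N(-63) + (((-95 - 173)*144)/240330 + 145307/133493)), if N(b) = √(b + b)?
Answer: √(26530223520996522535 + 85773219785004819675*I*√14)/5347062115 ≈ 2.4689 + 2.2733*I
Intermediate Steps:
N(b) = √2*√b (N(b) = √(2*b) = √2*√b)
√(N(-63) + (((-95 - 173)*144)/240330 + 145307/133493)) = √(√2*√(-63) + (((-95 - 173)*144)/240330 + 145307/133493)) = √(√2*(3*I*√7) + (-268*144*(1/240330) + 145307*(1/133493))) = √(3*I*√14 + (-38592*1/240330 + 145307/133493)) = √(3*I*√14 + (-6432/40055 + 145307/133493)) = √(3*I*√14 + 4961644909/5347062115) = √(4961644909/5347062115 + 3*I*√14)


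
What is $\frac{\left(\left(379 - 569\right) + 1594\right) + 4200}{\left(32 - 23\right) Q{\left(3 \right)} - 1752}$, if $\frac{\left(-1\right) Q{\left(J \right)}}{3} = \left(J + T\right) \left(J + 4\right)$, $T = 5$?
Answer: $- \frac{467}{272} \approx -1.7169$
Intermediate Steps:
$Q{\left(J \right)} = - 3 \left(4 + J\right) \left(5 + J\right)$ ($Q{\left(J \right)} = - 3 \left(J + 5\right) \left(J + 4\right) = - 3 \left(5 + J\right) \left(4 + J\right) = - 3 \left(4 + J\right) \left(5 + J\right)$)
$\frac{\left(\left(379 - 569\right) + 1594\right) + 4200}{\left(32 - 23\right) Q{\left(3 \right)} - 1752} = \frac{\left(\left(379 - 569\right) + 1594\right) + 4200}{\left(32 - 23\right) \left(-60 - 81 - 3 \cdot 3^{2}\right) - 1752} = \frac{\left(-190 + 1594\right) + 4200}{9 \left(-60 - 81 - 27\right) - 1752} = \frac{1404 + 4200}{9 \left(-60 - 81 - 27\right) - 1752} = \frac{5604}{9 \left(-168\right) - 1752} = \frac{5604}{-1512 - 1752} = \frac{5604}{-3264} = 5604 \left(- \frac{1}{3264}\right) = - \frac{467}{272}$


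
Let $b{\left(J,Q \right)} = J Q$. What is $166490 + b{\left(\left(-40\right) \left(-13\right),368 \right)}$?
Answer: $357850$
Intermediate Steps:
$166490 + b{\left(\left(-40\right) \left(-13\right),368 \right)} = 166490 + \left(-40\right) \left(-13\right) 368 = 166490 + 520 \cdot 368 = 166490 + 191360 = 357850$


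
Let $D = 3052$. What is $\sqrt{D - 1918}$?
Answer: $9 \sqrt{14} \approx 33.675$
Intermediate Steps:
$\sqrt{D - 1918} = \sqrt{3052 - 1918} = \sqrt{1134} = 9 \sqrt{14}$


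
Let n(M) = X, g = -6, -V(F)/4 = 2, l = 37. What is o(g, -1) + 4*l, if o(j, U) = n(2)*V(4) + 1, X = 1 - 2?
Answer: 157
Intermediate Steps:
V(F) = -8 (V(F) = -4*2 = -8)
X = -1
n(M) = -1
o(j, U) = 9 (o(j, U) = -1*(-8) + 1 = 8 + 1 = 9)
o(g, -1) + 4*l = 9 + 4*37 = 9 + 148 = 157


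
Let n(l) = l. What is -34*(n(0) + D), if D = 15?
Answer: -510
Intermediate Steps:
-34*(n(0) + D) = -34*(0 + 15) = -34*15 = -510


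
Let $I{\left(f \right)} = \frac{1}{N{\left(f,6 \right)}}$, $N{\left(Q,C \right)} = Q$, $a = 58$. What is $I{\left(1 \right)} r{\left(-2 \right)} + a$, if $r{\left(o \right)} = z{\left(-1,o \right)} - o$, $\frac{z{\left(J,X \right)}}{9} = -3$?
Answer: $33$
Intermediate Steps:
$z{\left(J,X \right)} = -27$ ($z{\left(J,X \right)} = 9 \left(-3\right) = -27$)
$I{\left(f \right)} = \frac{1}{f}$
$r{\left(o \right)} = -27 - o$
$I{\left(1 \right)} r{\left(-2 \right)} + a = \frac{-27 - -2}{1} + 58 = 1 \left(-27 + 2\right) + 58 = 1 \left(-25\right) + 58 = -25 + 58 = 33$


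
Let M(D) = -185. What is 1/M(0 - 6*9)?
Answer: -1/185 ≈ -0.0054054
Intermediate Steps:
1/M(0 - 6*9) = 1/(-185) = -1/185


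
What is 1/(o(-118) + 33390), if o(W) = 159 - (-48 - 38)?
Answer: 1/33635 ≈ 2.9731e-5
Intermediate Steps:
o(W) = 245 (o(W) = 159 - 1*(-86) = 159 + 86 = 245)
1/(o(-118) + 33390) = 1/(245 + 33390) = 1/33635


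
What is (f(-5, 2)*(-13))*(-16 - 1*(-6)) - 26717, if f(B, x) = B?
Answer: -27367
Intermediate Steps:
(f(-5, 2)*(-13))*(-16 - 1*(-6)) - 26717 = (-5*(-13))*(-16 - 1*(-6)) - 26717 = 65*(-16 + 6) - 26717 = 65*(-10) - 26717 = -650 - 26717 = -27367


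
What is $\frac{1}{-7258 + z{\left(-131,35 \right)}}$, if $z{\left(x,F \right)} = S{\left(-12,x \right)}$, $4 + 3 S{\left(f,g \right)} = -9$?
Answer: $- \frac{3}{21787} \approx -0.0001377$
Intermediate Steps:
$S{\left(f,g \right)} = - \frac{13}{3}$ ($S{\left(f,g \right)} = - \frac{4}{3} + \frac{1}{3} \left(-9\right) = - \frac{4}{3} - 3 = - \frac{13}{3}$)
$z{\left(x,F \right)} = - \frac{13}{3}$
$\frac{1}{-7258 + z{\left(-131,35 \right)}} = \frac{1}{-7258 - \frac{13}{3}} = \frac{1}{- \frac{21787}{3}} = - \frac{3}{21787}$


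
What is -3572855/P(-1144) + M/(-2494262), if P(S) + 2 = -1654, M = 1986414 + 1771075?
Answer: 4452707028113/2065248936 ≈ 2156.0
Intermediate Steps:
M = 3757489
P(S) = -1656 (P(S) = -2 - 1654 = -1656)
-3572855/P(-1144) + M/(-2494262) = -3572855/(-1656) + 3757489/(-2494262) = -3572855*(-1/1656) + 3757489*(-1/2494262) = 3572855/1656 - 3757489/2494262 = 4452707028113/2065248936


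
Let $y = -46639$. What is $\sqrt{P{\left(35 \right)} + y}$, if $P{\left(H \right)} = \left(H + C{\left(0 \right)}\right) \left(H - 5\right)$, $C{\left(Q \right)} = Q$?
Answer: $i \sqrt{45589} \approx 213.52 i$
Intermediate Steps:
$P{\left(H \right)} = H \left(-5 + H\right)$ ($P{\left(H \right)} = \left(H + 0\right) \left(H - 5\right) = H \left(-5 + H\right)$)
$\sqrt{P{\left(35 \right)} + y} = \sqrt{35 \left(-5 + 35\right) - 46639} = \sqrt{35 \cdot 30 - 46639} = \sqrt{1050 - 46639} = \sqrt{-45589} = i \sqrt{45589}$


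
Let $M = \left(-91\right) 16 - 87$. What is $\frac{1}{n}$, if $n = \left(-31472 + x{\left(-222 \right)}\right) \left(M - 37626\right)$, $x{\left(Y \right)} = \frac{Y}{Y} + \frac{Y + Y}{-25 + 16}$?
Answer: $\frac{3}{3692265785} \approx 8.1251 \cdot 10^{-10}$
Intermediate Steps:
$M = -1543$ ($M = -1456 - 87 = -1543$)
$x{\left(Y \right)} = 1 - \frac{2 Y}{9}$ ($x{\left(Y \right)} = 1 + \frac{2 Y}{-9} = 1 + 2 Y \left(- \frac{1}{9}\right) = 1 - \frac{2 Y}{9}$)
$n = \frac{3692265785}{3}$ ($n = \left(-31472 + \left(1 - - \frac{148}{3}\right)\right) \left(-1543 - 37626\right) = \left(-31472 + \left(1 + \frac{148}{3}\right)\right) \left(-39169\right) = \left(-31472 + \frac{151}{3}\right) \left(-39169\right) = \left(- \frac{94265}{3}\right) \left(-39169\right) = \frac{3692265785}{3} \approx 1.2308 \cdot 10^{9}$)
$\frac{1}{n} = \frac{1}{\frac{3692265785}{3}} = \frac{3}{3692265785}$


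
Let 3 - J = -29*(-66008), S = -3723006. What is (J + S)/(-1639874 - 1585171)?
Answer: 1127447/645009 ≈ 1.7480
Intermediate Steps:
J = -1914229 (J = 3 - (-29)*(-66008) = 3 - 1*1914232 = 3 - 1914232 = -1914229)
(J + S)/(-1639874 - 1585171) = (-1914229 - 3723006)/(-1639874 - 1585171) = -5637235/(-3225045) = -5637235*(-1/3225045) = 1127447/645009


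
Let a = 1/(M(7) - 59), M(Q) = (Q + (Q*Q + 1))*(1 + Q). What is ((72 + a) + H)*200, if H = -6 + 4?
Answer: 5558200/397 ≈ 14001.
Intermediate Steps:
H = -2
M(Q) = (1 + Q)*(1 + Q + Q**2) (M(Q) = (Q + (Q**2 + 1))*(1 + Q) = (Q + (1 + Q**2))*(1 + Q) = (1 + Q + Q**2)*(1 + Q) = (1 + Q)*(1 + Q + Q**2))
a = 1/397 (a = 1/((1 + 7**3 + 2*7 + 2*7**2) - 59) = 1/((1 + 343 + 14 + 2*49) - 59) = 1/((1 + 343 + 14 + 98) - 59) = 1/(456 - 59) = 1/397 ≈ 0.0025189)
((72 + a) + H)*200 = ((72 + 1/397) - 2)*200 = (28585/397 - 2)*200 = (27791/397)*200 = 5558200/397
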